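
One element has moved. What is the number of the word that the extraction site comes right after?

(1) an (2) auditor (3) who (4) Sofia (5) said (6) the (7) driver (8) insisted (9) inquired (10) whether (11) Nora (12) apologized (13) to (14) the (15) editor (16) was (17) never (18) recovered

8

The displaced element is "an auditor" (word 2).
It is linked across 2 clause boundaries (Ø → Ø).
It functions as the subject of "inquired", so the gap sits immediately after word 8 ("insisted").
Base order: Sofia said the driver insisted that an auditor inquired whether Nora apologized to the editor.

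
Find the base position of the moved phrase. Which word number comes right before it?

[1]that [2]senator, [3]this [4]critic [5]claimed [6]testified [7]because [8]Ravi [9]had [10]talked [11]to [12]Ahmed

The displaced element is "that senator" (word 2).
It is linked across 1 clause boundary (Ø).
It functions as the subject of "testified", so the gap sits immediately after word 5 ("claimed").
Base order: This critic claimed that senator testified because Ravi had talked to Ahmed.

5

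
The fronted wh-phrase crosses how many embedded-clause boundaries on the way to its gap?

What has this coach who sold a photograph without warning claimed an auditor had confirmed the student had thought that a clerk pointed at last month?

"what" is extracted from the PP object of "pointed".
Boundaries crossed, outermost first: [Ø], [Ø], [that] — 3 in total.

3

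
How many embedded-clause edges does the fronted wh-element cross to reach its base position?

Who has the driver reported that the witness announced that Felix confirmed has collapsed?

3

"who" is extracted from the subject of "collapsed".
Boundaries crossed, outermost first: [that], [that], [Ø] — 3 in total.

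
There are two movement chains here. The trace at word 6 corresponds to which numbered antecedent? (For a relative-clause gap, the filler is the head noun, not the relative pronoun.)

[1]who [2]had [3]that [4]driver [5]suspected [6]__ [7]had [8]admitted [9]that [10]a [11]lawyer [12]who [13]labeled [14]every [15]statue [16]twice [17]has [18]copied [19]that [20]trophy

1

The marked gap is the subject of "admitted".
Its filler is the fronted wh-phrase "who", at word 1.
(The other dependency links word 11 to a gap after word 12.)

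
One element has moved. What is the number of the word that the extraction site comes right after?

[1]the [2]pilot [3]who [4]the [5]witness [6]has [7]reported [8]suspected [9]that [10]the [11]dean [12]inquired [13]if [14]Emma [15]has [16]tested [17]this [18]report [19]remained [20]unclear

7

The displaced element is "the pilot" (word 2).
It is linked across 1 clause boundary (Ø).
It functions as the subject of "suspected", so the gap sits immediately after word 7 ("reported").
Base order: The witness has reported that the pilot suspected that the dean inquired if Emma has tested this report.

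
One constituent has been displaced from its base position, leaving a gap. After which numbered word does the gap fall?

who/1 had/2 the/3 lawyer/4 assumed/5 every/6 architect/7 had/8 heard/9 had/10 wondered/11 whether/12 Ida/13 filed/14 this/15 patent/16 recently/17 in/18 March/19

9

The displaced element is "who" (word 1).
It is linked across 2 clause boundaries (Ø → Ø).
It functions as the subject of "wondered", so the gap sits immediately after word 9 ("heard").
Base order: The lawyer had assumed every architect had heard that who had wondered whether Ida filed this patent recently in March.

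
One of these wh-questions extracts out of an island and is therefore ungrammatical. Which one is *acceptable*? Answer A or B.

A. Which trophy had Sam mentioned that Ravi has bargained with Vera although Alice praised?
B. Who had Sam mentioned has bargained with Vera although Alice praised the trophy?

B

In A, the wh-phrase is extracted from inside an adjunct island (introduced by "although"), which blocks movement.
In B, the extraction path crosses only that-complement boundaries, which are transparent.
So B is grammatical.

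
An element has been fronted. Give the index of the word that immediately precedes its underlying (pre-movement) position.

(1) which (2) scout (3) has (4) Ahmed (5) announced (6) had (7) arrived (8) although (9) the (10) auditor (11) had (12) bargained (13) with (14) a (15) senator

5

The displaced element is "which scout" (word 2).
It is linked across 1 clause boundary (Ø).
It functions as the subject of "arrived", so the gap sits immediately after word 5 ("announced").
Base order: Ahmed has announced that which scout had arrived although the auditor had bargained with a senator.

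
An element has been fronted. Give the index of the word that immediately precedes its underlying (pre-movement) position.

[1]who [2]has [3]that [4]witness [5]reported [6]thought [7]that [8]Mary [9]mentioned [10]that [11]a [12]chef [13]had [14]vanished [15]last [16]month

The displaced element is "who" (word 1).
It is linked across 1 clause boundary (Ø).
It functions as the subject of "thought", so the gap sits immediately after word 5 ("reported").
Base order: That witness has reported that who thought that Mary mentioned that a chef had vanished last month.

5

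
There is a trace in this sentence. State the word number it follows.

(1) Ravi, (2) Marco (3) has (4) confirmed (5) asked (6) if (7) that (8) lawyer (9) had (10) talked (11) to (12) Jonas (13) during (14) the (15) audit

4

The displaced element is "Ravi" (word 1).
It is linked across 1 clause boundary (Ø).
It functions as the subject of "asked", so the gap sits immediately after word 4 ("confirmed").
Base order: Marco has confirmed Ravi asked if that lawyer had talked to Jonas during the audit.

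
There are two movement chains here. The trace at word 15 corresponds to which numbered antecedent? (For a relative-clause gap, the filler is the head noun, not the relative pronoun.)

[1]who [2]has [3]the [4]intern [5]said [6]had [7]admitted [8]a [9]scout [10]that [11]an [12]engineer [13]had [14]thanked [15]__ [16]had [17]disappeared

9

The marked gap is inside the relative clause, the direct object of "thanked".
Its filler is the head noun "scout" (via "that"), at word 9.
(The other dependency links word 1 to a gap after word 5.)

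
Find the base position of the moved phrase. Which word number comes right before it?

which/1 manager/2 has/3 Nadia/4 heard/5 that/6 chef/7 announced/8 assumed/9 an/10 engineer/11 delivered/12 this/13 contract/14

The displaced element is "which manager" (word 2).
It is linked across 2 clause boundaries (Ø → Ø).
It functions as the subject of "assumed", so the gap sits immediately after word 8 ("announced").
Base order: Nadia has heard that chef announced which manager assumed an engineer delivered this contract.

8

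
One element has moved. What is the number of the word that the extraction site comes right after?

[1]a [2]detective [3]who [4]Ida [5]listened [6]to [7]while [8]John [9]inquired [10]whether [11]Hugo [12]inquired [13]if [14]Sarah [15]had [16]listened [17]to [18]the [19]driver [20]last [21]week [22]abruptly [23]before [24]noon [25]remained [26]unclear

6

The displaced element is "a detective" (word 2).
It functions as the object of the preposition "to" of "listened", so the gap sits immediately after word 6 ("to").
Base order: Ida listened to a detective while John inquired whether Hugo inquired if Sarah had listened to the driver last week abruptly before noon.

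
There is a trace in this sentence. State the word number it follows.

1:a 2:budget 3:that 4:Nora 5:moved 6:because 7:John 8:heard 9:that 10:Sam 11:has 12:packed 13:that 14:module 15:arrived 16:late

The displaced element is "a budget" (word 2).
It functions as the direct object of "moved", so the gap sits immediately after word 5 ("moved").
Base order: Nora moved a budget because John heard that Sam has packed that module.

5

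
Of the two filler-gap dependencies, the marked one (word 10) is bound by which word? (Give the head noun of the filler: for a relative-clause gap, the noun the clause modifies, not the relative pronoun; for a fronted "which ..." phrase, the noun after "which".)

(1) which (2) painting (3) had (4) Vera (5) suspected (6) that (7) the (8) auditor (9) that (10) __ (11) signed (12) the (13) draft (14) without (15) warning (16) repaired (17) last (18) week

The marked gap is inside the relative clause, the subject of "signed".
Its filler is the head noun "auditor" (via "that"), at word 8.
(The other dependency links word 2 to a gap after word 16.)

8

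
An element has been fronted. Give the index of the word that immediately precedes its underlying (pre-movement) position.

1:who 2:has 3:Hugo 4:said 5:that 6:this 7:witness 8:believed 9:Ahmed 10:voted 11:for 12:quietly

11

The displaced element is "who" (word 1).
It is linked across 2 clause boundaries (that → Ø).
It functions as the object of the preposition "for" of "voted", so the gap sits immediately after word 11 ("for").
Base order: Hugo has said that this witness believed Ahmed voted for who quietly.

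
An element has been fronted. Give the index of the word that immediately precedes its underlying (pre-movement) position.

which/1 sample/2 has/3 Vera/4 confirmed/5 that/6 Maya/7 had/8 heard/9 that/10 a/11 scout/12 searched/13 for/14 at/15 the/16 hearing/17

The displaced element is "which sample" (word 2).
It is linked across 2 clause boundaries (that → that).
It functions as the object of the preposition "for" of "searched", so the gap sits immediately after word 14 ("for").
Base order: Vera has confirmed that Maya had heard that a scout searched for which sample at the hearing.

14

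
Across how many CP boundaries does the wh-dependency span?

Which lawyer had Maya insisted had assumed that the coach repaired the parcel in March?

"which lawyer" is extracted from the subject of "assumed".
Boundaries crossed, outermost first: [Ø] — 1 in total.

1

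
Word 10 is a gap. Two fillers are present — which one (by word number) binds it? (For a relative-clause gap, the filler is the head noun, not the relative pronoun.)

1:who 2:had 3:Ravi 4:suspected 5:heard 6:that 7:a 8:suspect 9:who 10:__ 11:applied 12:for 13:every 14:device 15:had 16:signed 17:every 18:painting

The marked gap is inside the relative clause, the subject of "applied".
Its filler is the head noun "suspect" (via "who"), at word 8.
(The other dependency links word 1 to a gap after word 4.)

8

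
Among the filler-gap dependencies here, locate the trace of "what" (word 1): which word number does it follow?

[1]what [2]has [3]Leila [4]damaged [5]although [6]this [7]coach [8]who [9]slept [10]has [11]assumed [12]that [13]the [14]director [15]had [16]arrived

4

The displaced element is "what" (word 1).
It functions as the direct object of "damaged", so the gap sits immediately after word 4 ("damaged").
Base order: Leila has damaged what although this coach who slept has assumed that the director had arrived.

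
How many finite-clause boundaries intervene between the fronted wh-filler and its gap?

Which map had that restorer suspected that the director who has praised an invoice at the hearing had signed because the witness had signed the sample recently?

1

"which map" is extracted from the object of "signed".
Boundaries crossed, outermost first: [that] — 1 in total.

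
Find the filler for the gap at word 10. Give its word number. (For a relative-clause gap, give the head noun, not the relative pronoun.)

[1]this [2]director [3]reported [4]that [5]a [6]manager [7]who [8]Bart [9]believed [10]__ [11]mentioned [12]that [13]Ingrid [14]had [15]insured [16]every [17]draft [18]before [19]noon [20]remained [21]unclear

The gap at 10 is the subject of "mentioned", inside a relative clause.
The relative pronoun is "who" (word 7); it is bound by the head noun immediately before it.
Its filler is the head noun "manager", at word 6.

6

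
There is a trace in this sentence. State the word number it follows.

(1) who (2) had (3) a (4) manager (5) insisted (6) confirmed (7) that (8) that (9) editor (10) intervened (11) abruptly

5

The displaced element is "who" (word 1).
It is linked across 1 clause boundary (Ø).
It functions as the subject of "confirmed", so the gap sits immediately after word 5 ("insisted").
Base order: A manager had insisted who confirmed that that editor intervened abruptly.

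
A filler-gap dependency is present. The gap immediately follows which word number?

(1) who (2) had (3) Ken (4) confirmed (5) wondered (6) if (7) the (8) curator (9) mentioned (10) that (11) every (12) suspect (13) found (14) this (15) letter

4

The displaced element is "who" (word 1).
It is linked across 1 clause boundary (Ø).
It functions as the subject of "wondered", so the gap sits immediately after word 4 ("confirmed").
Base order: Ken had confirmed who wondered if the curator mentioned that every suspect found this letter.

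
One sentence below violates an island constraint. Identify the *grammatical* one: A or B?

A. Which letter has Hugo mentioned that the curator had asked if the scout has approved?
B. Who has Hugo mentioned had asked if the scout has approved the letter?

B

In A, the wh-phrase is extracted from inside a wh-island (introduced by "if"), which blocks movement.
In B, the extraction path crosses only that-complement boundaries, which are transparent.
So B is grammatical.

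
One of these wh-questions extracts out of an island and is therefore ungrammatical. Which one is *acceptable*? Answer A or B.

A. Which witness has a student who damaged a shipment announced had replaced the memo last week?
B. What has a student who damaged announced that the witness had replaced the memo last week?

A

In B, the wh-phrase is extracted from inside a complex-NP island (relative clause) (introduced by "who"), which blocks movement.
In A, the extraction path crosses only that-complement boundaries, which are transparent.
So A is grammatical.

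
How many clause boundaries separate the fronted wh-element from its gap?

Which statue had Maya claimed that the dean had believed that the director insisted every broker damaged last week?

3

"which statue" is extracted from the object of "damaged".
Boundaries crossed, outermost first: [that], [that], [Ø] — 3 in total.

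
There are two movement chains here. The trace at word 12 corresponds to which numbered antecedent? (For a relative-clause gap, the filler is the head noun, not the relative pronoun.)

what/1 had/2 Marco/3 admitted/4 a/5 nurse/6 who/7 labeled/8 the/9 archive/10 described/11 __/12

The marked gap is the direct object of "described".
Its filler is the fronted wh-phrase "what", at word 1.
(The other dependency links word 6 to a gap after word 7.)

1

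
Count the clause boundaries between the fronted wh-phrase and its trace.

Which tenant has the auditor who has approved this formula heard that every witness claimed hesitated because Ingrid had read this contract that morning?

"which tenant" is extracted from the subject of "hesitated".
Boundaries crossed, outermost first: [that], [Ø] — 2 in total.

2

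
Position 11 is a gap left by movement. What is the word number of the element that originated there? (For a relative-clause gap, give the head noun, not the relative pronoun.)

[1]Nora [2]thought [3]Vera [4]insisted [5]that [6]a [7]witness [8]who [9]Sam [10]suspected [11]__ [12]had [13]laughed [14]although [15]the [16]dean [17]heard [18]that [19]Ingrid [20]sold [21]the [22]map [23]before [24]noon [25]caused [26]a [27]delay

7

The gap at 11 is the subject of "laughed", inside a relative clause.
The relative pronoun is "who" (word 8); it is bound by the head noun immediately before it.
Its filler is the head noun "witness", at word 7.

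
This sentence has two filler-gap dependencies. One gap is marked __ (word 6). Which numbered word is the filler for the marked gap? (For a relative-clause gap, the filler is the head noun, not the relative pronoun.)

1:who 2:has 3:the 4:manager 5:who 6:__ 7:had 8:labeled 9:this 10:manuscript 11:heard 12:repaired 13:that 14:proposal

4

The marked gap is inside the relative clause, the subject of "labeled".
Its filler is the head noun "manager" (via "who"), at word 4.
(The other dependency links word 1 to a gap after word 11.)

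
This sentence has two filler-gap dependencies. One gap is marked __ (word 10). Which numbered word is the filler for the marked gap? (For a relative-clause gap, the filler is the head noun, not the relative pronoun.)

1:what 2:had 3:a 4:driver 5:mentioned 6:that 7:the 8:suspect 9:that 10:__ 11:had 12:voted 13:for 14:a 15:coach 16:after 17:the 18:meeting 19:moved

The marked gap is inside the relative clause, the subject of "voted".
Its filler is the head noun "suspect" (via "that"), at word 8.
(The other dependency links word 1 to a gap after word 19.)

8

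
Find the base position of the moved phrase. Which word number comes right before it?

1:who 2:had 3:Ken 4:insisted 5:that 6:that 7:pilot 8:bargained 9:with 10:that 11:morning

9

The displaced element is "who" (word 1).
It is linked across 1 clause boundary (that).
It functions as the object of the preposition "with" of "bargained", so the gap sits immediately after word 9 ("with").
Base order: Ken had insisted that that pilot bargained with who that morning.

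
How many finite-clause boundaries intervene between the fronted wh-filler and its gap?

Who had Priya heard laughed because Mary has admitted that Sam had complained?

1

"who" is extracted from the subject of "laughed".
Boundaries crossed, outermost first: [Ø] — 1 in total.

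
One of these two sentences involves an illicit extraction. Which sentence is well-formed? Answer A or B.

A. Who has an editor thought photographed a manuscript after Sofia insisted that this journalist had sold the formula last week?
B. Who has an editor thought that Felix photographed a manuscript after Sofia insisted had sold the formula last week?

In B, the wh-phrase is extracted from inside an adjunct island (introduced by "after"), which blocks movement.
In A, the extraction path crosses only that-complement boundaries, which are transparent.
So A is grammatical.

A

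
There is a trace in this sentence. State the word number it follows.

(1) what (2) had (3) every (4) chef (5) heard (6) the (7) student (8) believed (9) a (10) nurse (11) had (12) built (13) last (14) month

The displaced element is "what" (word 1).
It is linked across 2 clause boundaries (Ø → Ø).
It functions as the direct object of "built", so the gap sits immediately after word 12 ("built").
Base order: Every chef had heard the student believed a nurse had built what last month.

12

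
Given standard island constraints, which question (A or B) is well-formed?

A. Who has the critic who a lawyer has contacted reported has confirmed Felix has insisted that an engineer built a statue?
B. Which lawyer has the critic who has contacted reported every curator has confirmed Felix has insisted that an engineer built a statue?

In B, the wh-phrase is extracted from inside a complex-NP island (relative clause) (introduced by "who"), which blocks movement.
In A, the extraction path crosses only that-complement boundaries, which are transparent.
So A is grammatical.

A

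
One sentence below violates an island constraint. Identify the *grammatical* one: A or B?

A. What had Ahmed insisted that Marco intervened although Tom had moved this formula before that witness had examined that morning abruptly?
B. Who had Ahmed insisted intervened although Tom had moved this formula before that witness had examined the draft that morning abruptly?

B

In A, the wh-phrase is extracted from inside an adjunct island (introduced by "although"), which blocks movement.
In B, the extraction path crosses only that-complement boundaries, which are transparent.
So B is grammatical.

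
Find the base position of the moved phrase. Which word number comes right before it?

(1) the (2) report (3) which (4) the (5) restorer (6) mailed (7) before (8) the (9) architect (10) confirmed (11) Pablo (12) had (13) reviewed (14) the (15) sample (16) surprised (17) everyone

6

The displaced element is "the report" (word 2).
It functions as the direct object of "mailed", so the gap sits immediately after word 6 ("mailed").
Base order: The restorer mailed the report before the architect confirmed Pablo had reviewed the sample.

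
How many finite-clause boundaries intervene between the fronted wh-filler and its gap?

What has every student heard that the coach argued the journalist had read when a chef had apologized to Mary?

2

"what" is extracted from the object of "read".
Boundaries crossed, outermost first: [that], [Ø] — 2 in total.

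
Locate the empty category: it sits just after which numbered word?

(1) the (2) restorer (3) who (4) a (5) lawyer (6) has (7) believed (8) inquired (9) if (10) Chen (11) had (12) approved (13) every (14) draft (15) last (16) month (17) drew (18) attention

7

The displaced element is "the restorer" (word 2).
It is linked across 1 clause boundary (Ø).
It functions as the subject of "inquired", so the gap sits immediately after word 7 ("believed").
Base order: A lawyer has believed that the restorer inquired if Chen had approved every draft last month.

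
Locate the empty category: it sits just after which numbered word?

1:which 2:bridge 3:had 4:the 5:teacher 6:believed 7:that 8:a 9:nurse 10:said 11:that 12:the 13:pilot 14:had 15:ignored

The displaced element is "which bridge" (word 2).
It is linked across 2 clause boundaries (that → that).
It functions as the direct object of "ignored", so the gap sits immediately after word 15 ("ignored").
Base order: The teacher had believed that a nurse said that the pilot had ignored which bridge.

15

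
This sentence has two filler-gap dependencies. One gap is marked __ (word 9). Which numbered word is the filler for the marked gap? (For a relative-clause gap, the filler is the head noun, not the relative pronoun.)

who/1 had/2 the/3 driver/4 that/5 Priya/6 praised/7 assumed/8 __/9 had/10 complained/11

1

The marked gap is the subject of "complained".
Its filler is the fronted wh-phrase "who", at word 1.
(The other dependency links word 4 to a gap after word 7.)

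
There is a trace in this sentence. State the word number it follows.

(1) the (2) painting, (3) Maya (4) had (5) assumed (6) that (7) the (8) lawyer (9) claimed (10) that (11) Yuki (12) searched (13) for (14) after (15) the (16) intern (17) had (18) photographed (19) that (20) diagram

The displaced element is "the painting" (word 2).
It is linked across 2 clause boundaries (that → that).
It functions as the object of the preposition "for" of "searched", so the gap sits immediately after word 13 ("for").
Base order: Maya had assumed that the lawyer claimed that Yuki searched for the painting after the intern had photographed that diagram.

13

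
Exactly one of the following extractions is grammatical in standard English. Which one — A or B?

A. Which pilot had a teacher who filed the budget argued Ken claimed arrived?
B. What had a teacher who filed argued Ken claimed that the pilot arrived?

A

In B, the wh-phrase is extracted from inside a complex-NP island (relative clause) (introduced by "who"), which blocks movement.
In A, the extraction path crosses only that-complement boundaries, which are transparent.
So A is grammatical.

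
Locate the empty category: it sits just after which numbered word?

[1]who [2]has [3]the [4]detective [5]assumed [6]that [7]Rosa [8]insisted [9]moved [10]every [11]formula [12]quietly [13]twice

The displaced element is "who" (word 1).
It is linked across 2 clause boundaries (that → Ø).
It functions as the subject of "moved", so the gap sits immediately after word 8 ("insisted").
Base order: The detective has assumed that Rosa insisted that who moved every formula quietly twice.

8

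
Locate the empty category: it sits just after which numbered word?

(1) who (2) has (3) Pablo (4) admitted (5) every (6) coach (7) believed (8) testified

The displaced element is "who" (word 1).
It is linked across 2 clause boundaries (Ø → Ø).
It functions as the subject of "testified", so the gap sits immediately after word 7 ("believed").
Base order: Pablo has admitted every coach believed that who testified.

7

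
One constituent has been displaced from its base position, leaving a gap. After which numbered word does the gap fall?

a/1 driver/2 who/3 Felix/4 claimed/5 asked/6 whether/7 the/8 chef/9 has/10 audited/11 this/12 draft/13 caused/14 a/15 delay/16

5

The displaced element is "a driver" (word 2).
It is linked across 1 clause boundary (Ø).
It functions as the subject of "asked", so the gap sits immediately after word 5 ("claimed").
Base order: Felix claimed a driver asked whether the chef has audited this draft.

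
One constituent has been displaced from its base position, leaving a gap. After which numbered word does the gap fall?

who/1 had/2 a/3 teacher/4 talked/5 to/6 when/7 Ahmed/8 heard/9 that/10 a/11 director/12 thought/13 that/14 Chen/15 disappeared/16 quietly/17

6

The displaced element is "who" (word 1).
It functions as the object of the preposition "to" of "talked", so the gap sits immediately after word 6 ("to").
Base order: A teacher had talked to who when Ahmed heard that a director thought that Chen disappeared quietly.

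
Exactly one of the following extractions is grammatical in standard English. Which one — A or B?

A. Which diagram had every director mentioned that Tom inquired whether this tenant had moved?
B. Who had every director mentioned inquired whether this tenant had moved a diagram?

B

In A, the wh-phrase is extracted from inside a wh-island (introduced by "whether"), which blocks movement.
In B, the extraction path crosses only that-complement boundaries, which are transparent.
So B is grammatical.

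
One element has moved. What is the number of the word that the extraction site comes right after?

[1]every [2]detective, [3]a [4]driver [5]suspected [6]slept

5

The displaced element is "every detective" (word 2).
It is linked across 1 clause boundary (Ø).
It functions as the subject of "slept", so the gap sits immediately after word 5 ("suspected").
Base order: A driver suspected that every detective slept.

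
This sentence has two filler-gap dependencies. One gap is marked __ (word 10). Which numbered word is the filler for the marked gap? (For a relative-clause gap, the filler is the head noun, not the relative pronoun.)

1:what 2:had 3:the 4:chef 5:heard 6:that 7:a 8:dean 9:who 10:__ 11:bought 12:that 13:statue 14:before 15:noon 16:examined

The marked gap is inside the relative clause, the subject of "bought".
Its filler is the head noun "dean" (via "who"), at word 8.
(The other dependency links word 1 to a gap after word 16.)

8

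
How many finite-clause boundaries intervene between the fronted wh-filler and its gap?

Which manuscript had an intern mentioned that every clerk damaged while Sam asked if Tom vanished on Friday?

1

"which manuscript" is extracted from the object of "damaged".
Boundaries crossed, outermost first: [that] — 1 in total.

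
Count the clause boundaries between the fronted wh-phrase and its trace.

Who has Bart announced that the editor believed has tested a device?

"who" is extracted from the subject of "tested".
Boundaries crossed, outermost first: [that], [Ø] — 2 in total.

2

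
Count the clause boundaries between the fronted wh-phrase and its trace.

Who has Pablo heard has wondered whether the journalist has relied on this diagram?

"who" is extracted from the subject of "wondered".
Boundaries crossed, outermost first: [Ø] — 1 in total.

1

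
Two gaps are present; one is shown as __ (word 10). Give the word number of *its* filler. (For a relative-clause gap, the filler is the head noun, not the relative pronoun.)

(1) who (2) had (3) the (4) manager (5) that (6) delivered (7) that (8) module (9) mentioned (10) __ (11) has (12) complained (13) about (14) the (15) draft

The marked gap is the subject of "complained".
Its filler is the fronted wh-phrase "who", at word 1.
(The other dependency links word 4 to a gap after word 5.)

1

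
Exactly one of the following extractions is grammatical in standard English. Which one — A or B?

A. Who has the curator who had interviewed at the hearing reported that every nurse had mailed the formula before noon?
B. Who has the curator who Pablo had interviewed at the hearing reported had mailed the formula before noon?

In A, the wh-phrase is extracted from inside a complex-NP island (relative clause) (introduced by "who"), which blocks movement.
In B, the extraction path crosses only that-complement boundaries, which are transparent.
So B is grammatical.

B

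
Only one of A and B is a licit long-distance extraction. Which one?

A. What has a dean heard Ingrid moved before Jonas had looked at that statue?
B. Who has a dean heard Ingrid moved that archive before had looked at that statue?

In B, the wh-phrase is extracted from inside an adjunct island (introduced by "before"), which blocks movement.
In A, the extraction path crosses only that-complement boundaries, which are transparent.
So A is grammatical.

A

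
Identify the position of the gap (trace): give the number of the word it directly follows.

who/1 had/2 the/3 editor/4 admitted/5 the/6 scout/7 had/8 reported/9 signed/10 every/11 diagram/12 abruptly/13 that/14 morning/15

9

The displaced element is "who" (word 1).
It is linked across 2 clause boundaries (Ø → Ø).
It functions as the subject of "signed", so the gap sits immediately after word 9 ("reported").
Base order: The editor had admitted the scout had reported that who signed every diagram abruptly that morning.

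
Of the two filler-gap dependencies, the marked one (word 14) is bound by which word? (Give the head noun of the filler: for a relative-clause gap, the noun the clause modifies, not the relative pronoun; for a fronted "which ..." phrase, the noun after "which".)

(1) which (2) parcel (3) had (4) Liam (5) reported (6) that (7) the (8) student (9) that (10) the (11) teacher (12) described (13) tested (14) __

The marked gap is the direct object of "tested".
Its filler is the fronted wh-phrase "which parcel", at word 2.
(The other dependency links word 8 to a gap after word 12.)

2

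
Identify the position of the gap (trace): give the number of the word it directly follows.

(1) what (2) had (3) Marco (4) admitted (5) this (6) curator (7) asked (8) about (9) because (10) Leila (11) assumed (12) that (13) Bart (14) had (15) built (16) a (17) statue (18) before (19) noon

The displaced element is "what" (word 1).
It is linked across 1 clause boundary (Ø).
It functions as the object of the preposition "about" of "asked", so the gap sits immediately after word 8 ("about").
Base order: Marco had admitted this curator asked about what because Leila assumed that Bart had built a statue before noon.

8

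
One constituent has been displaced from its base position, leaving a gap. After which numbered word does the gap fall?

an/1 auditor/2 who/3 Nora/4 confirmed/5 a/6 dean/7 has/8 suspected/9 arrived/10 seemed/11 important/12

9

The displaced element is "an auditor" (word 2).
It is linked across 2 clause boundaries (Ø → Ø).
It functions as the subject of "arrived", so the gap sits immediately after word 9 ("suspected").
Base order: Nora confirmed a dean has suspected an auditor arrived.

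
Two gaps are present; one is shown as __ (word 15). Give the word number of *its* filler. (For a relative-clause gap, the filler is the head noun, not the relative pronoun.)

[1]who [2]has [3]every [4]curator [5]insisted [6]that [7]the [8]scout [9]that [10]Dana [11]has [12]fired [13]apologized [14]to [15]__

The marked gap is the object of the preposition "to" of "apologized".
Its filler is the fronted wh-phrase "who", at word 1.
(The other dependency links word 8 to a gap after word 12.)

1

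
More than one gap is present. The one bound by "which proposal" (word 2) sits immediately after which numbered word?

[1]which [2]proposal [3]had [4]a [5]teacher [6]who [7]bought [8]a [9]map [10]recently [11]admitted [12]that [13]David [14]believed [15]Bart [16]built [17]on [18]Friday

16

The displaced element is "which proposal" (word 2).
It is linked across 2 clause boundaries (that → Ø).
It functions as the direct object of "built", so the gap sits immediately after word 16 ("built").
Base order: A teacher who bought a map recently had admitted that David believed Bart built which proposal on Friday.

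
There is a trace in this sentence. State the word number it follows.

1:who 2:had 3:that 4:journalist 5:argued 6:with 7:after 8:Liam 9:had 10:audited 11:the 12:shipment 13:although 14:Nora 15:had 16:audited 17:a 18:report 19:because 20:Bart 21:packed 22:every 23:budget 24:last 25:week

The displaced element is "who" (word 1).
It functions as the object of the preposition "with" of "argued", so the gap sits immediately after word 6 ("with").
Base order: That journalist had argued with who after Liam had audited the shipment although Nora had audited a report because Bart packed every budget last week.

6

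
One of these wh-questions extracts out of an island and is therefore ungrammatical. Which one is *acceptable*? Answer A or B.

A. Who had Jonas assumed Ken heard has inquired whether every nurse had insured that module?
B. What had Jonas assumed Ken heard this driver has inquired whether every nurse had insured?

In B, the wh-phrase is extracted from inside a wh-island (introduced by "whether"), which blocks movement.
In A, the extraction path crosses only that-complement boundaries, which are transparent.
So A is grammatical.

A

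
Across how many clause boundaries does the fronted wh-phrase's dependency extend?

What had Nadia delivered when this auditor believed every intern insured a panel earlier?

"what" originates inside the matrix clause — no clause boundary is crossed.

0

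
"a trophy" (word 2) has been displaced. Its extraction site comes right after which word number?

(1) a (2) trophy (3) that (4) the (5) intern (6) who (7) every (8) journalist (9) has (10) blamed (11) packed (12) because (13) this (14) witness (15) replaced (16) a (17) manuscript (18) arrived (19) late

11

The displaced element is "a trophy" (word 2).
It functions as the direct object of "packed", so the gap sits immediately after word 11 ("packed").
Base order: The intern who every journalist has blamed packed a trophy because this witness replaced a manuscript.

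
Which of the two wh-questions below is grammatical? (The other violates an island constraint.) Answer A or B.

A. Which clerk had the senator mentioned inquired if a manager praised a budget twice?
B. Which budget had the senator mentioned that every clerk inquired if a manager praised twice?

In B, the wh-phrase is extracted from inside a wh-island (introduced by "if"), which blocks movement.
In A, the extraction path crosses only that-complement boundaries, which are transparent.
So A is grammatical.

A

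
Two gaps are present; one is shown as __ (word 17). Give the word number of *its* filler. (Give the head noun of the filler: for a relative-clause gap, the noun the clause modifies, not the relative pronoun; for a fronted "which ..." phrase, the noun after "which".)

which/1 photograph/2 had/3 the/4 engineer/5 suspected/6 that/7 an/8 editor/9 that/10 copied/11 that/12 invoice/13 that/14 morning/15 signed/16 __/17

2

The marked gap is the direct object of "signed".
Its filler is the fronted wh-phrase "which photograph", at word 2.
(The other dependency links word 9 to a gap after word 10.)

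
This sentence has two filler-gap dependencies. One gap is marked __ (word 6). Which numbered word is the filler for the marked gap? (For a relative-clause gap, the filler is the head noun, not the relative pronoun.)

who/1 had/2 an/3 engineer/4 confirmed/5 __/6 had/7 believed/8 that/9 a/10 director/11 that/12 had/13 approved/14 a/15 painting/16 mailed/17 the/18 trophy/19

The marked gap is the subject of "believed".
Its filler is the fronted wh-phrase "who", at word 1.
(The other dependency links word 11 to a gap after word 12.)

1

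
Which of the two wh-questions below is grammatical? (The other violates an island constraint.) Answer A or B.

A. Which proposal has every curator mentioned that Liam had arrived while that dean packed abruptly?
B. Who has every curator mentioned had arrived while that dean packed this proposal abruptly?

In A, the wh-phrase is extracted from inside an adjunct island (introduced by "while"), which blocks movement.
In B, the extraction path crosses only that-complement boundaries, which are transparent.
So B is grammatical.

B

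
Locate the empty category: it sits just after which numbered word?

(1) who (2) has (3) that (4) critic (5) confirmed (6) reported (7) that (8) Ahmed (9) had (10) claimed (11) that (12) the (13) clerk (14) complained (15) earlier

5

The displaced element is "who" (word 1).
It is linked across 1 clause boundary (Ø).
It functions as the subject of "reported", so the gap sits immediately after word 5 ("confirmed").
Base order: That critic has confirmed that who reported that Ahmed had claimed that the clerk complained earlier.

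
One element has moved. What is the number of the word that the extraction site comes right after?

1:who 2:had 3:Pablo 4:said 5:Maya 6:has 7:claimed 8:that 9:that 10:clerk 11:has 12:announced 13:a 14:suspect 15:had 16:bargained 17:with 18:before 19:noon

17

The displaced element is "who" (word 1).
It is linked across 3 clause boundaries (Ø → that → Ø).
It functions as the object of the preposition "with" of "bargained", so the gap sits immediately after word 17 ("with").
Base order: Pablo had said Maya has claimed that that clerk has announced a suspect had bargained with who before noon.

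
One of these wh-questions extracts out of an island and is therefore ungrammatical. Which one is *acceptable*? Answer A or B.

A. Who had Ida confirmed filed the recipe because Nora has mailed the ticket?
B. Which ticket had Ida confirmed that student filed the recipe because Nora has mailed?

A

In B, the wh-phrase is extracted from inside an adjunct island (introduced by "because"), which blocks movement.
In A, the extraction path crosses only that-complement boundaries, which are transparent.
So A is grammatical.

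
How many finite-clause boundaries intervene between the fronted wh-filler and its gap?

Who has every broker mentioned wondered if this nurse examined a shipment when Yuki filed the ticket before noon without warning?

"who" is extracted from the subject of "wondered".
Boundaries crossed, outermost first: [Ø] — 1 in total.

1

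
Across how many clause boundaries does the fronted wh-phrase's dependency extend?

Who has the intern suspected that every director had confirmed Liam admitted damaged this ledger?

"who" is extracted from the subject of "damaged".
Boundaries crossed, outermost first: [that], [Ø], [Ø] — 3 in total.

3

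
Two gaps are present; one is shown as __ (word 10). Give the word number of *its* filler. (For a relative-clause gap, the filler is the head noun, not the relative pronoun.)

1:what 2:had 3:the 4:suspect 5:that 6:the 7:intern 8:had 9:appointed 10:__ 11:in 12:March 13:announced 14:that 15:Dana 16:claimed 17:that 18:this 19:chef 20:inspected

The marked gap is inside the relative clause, the direct object of "appointed".
Its filler is the head noun "suspect" (via "that"), at word 4.
(The other dependency links word 1 to a gap after word 20.)

4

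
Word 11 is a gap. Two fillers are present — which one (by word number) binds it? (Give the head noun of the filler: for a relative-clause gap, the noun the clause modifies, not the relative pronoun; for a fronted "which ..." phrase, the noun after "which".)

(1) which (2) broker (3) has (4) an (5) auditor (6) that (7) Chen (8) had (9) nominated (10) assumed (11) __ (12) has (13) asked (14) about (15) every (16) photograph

2

The marked gap is the subject of "asked".
Its filler is the fronted wh-phrase "which broker", at word 2.
(The other dependency links word 5 to a gap after word 9.)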